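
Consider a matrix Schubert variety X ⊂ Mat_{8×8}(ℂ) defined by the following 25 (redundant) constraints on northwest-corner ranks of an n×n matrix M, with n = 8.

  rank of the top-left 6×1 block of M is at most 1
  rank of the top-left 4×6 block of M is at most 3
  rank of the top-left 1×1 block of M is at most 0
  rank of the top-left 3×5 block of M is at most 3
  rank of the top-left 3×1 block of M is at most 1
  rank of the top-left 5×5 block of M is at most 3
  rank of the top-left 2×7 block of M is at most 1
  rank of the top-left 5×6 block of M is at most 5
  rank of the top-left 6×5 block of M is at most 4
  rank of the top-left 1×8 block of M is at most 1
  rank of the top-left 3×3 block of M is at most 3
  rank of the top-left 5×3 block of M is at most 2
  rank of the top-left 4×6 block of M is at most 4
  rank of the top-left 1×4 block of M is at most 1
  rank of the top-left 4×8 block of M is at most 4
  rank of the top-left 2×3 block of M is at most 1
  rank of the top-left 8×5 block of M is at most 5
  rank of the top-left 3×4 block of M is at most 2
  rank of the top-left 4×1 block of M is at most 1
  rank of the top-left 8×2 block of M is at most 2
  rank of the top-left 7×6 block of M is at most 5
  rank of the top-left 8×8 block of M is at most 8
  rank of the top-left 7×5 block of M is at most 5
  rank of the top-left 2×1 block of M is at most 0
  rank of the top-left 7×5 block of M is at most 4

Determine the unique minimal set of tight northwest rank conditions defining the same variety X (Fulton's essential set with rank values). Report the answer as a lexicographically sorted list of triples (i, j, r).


Reconstructing r_w from the 25 given conditions:

  i=1: 0 | 1 | 1 | 1 | 1 | 1 | 1 | 1
  i=2: 0 | 1 | 1 | 1 | 1 | 1 | 1 | 2
  i=3: 1 | 2 | 2 | 2 | 2 | 2 | 2 | 3
  i=4: 1 | 2 | 2 | 3 | 3 | 3 | 3 | 4
  i=5: 1 | 2 | 2 | 3 | 3 | 4 | 4 | 5
  i=6: 1 | 2 | 3 | 4 | 4 | 5 | 5 | 6
  i=7: 1 | 2 | 3 | 4 | 4 | 5 | 6 | 7
  i=8: 1 | 2 | 3 | 4 | 5 | 6 | 7 | 8

second differences of R give the permutation w = (2, 8, 1, 4, 6, 3, 7, 5).

5 SE-corners of the 11-cell Rothe diagram give Ess(w):

[(2, 1, 0), (2, 7, 1), (5, 3, 2), (5, 5, 3), (7, 5, 4)]


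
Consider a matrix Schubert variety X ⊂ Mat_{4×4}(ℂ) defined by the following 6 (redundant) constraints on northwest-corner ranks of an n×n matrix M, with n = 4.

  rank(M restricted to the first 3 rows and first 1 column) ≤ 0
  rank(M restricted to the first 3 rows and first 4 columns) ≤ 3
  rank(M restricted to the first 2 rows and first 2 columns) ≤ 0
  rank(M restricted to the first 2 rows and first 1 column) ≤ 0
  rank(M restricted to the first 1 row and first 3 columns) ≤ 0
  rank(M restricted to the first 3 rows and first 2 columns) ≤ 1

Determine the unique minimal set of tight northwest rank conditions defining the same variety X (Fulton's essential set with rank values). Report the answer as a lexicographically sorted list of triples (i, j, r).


Computing R[i][j] = min implied NW-rank bound (n=4, 6 conditions):

  row 1: 0 0 0 1
  row 2: 0 0 1 2
  row 3: 0 1 2 3
  row 4: 1 2 3 4

so w = (4, 3, 2, 1).

D(w) has 6 cells with 3 SE-corners; essential set:

[(1, 3, 0), (2, 2, 0), (3, 1, 0)]


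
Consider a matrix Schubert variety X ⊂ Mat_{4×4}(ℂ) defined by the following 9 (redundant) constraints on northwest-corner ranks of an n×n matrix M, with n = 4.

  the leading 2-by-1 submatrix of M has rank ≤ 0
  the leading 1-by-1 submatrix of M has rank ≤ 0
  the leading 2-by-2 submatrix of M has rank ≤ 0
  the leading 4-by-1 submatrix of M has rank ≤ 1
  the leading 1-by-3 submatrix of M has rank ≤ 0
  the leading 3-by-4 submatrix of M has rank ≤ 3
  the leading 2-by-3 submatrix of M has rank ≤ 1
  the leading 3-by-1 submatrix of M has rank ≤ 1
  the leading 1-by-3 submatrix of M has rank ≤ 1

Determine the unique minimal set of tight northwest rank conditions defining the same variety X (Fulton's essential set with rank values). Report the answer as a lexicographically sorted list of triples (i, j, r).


Reconstructing r_w from the 9 given conditions:

  row 1: 0 0 0 1
  row 2: 0 0 1 2
  row 3: 1 1 2 3
  row 4: 1 2 3 4

hence w(1..4) = (4, 3, 1, 2).

Fulton essential set (2 of the 5 Rothe cells):

[(1, 3, 0), (2, 2, 0)]


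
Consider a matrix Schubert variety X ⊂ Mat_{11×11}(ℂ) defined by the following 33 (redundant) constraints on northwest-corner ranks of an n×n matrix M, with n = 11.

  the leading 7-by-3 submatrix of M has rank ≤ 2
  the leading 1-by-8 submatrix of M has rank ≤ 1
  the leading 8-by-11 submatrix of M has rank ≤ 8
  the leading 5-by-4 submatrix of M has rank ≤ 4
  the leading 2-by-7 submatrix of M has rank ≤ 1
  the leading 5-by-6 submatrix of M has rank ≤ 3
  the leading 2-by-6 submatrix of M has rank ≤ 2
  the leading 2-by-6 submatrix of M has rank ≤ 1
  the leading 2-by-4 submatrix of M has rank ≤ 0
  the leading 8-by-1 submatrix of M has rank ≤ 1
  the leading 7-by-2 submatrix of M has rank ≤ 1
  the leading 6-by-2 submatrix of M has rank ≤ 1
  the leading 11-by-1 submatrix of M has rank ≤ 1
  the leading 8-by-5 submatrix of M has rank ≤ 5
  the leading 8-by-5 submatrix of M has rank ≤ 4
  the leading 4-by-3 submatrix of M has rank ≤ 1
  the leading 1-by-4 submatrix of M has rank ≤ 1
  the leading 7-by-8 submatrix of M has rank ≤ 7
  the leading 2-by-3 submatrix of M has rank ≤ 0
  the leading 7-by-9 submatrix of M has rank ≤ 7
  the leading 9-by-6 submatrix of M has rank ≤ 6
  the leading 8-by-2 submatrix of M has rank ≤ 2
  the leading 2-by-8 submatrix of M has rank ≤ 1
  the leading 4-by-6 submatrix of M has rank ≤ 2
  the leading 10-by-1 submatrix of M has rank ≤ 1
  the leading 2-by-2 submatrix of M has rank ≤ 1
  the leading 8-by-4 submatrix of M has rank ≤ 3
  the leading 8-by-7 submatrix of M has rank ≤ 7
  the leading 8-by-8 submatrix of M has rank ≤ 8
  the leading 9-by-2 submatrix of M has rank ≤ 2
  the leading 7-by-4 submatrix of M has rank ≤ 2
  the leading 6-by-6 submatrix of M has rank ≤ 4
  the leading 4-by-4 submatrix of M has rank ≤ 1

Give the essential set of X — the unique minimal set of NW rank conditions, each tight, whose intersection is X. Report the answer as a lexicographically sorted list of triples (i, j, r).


Rank table r_w(11×11) implied by the 33 constraints:

  R[1]: 0 | 0 | 0 | 0 | 1 | 1 | 1 | 1 | 1 | 1 | 1
  R[2]: 0 | 0 | 0 | 0 | 1 | 1 | 1 | 1 | 2 | 2 | 2
  R[3]: 1 | 1 | 1 | 1 | 2 | 2 | 2 | 2 | 3 | 3 | 3
  R[4]: 1 | 1 | 1 | 1 | 2 | 2 | 3 | 3 | 4 | 4 | 4
  R[5]: 1 | 1 | 2 | 2 | 3 | 3 | 4 | 4 | 5 | 5 | 5
  R[6]: 1 | 1 | 2 | 2 | 3 | 4 | 5 | 5 | 6 | 6 | 6
  R[7]: 1 | 1 | 2 | 2 | 3 | 4 | 5 | 6 | 7 | 7 | 7
  R[8]: 1 | 2 | 3 | 3 | 4 | 5 | 6 | 7 | 8 | 8 | 8
  R[9]: 1 | 2 | 3 | 4 | 5 | 6 | 7 | 8 | 9 | 9 | 9
  R[10]: 1 | 2 | 3 | 4 | 5 | 6 | 7 | 8 | 9 | 10 | 10
  R[11]: 1 | 2 | 3 | 4 | 5 | 6 | 7 | 8 | 9 | 10 | 11

the unique w with this rank table is (5, 9, 1, 7, 3, 6, 8, 2, 4, 10, 11).

Rothe diagram D(w) (20 cells), 6 SE-corners (essential conditions):

[(2, 4, 0), (2, 8, 1), (4, 4, 1), (4, 6, 2), (7, 2, 1), (7, 4, 2)]


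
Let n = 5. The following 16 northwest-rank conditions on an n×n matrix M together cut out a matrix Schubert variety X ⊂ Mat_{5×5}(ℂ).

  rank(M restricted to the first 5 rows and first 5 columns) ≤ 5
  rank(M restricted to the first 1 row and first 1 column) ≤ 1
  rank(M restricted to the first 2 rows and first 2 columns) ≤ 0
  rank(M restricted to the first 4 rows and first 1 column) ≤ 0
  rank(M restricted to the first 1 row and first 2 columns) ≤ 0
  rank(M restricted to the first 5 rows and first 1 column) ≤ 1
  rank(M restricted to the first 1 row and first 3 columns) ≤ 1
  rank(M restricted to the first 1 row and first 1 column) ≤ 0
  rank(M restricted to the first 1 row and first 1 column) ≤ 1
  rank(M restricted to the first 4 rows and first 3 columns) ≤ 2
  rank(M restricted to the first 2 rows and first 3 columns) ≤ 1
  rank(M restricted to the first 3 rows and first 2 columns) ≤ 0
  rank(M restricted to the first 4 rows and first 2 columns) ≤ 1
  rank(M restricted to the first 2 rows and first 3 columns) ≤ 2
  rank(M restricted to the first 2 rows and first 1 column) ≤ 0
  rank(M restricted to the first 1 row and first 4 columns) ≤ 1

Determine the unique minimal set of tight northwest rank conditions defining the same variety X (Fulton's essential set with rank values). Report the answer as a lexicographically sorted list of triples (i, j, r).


The tightest implied rank at each (i,j), from the 16 conditions:

  0  0  1  1  1
  0  0  1  2  2
  0  0  1  2  3
  0  1  2  3  4
  1  2  3  4  5

hence w(1..5) = (3, 4, 5, 2, 1).

Rothe diagram D(w) (7 cells), 2 SE-corners (essential conditions):

[(3, 2, 0), (4, 1, 0)]


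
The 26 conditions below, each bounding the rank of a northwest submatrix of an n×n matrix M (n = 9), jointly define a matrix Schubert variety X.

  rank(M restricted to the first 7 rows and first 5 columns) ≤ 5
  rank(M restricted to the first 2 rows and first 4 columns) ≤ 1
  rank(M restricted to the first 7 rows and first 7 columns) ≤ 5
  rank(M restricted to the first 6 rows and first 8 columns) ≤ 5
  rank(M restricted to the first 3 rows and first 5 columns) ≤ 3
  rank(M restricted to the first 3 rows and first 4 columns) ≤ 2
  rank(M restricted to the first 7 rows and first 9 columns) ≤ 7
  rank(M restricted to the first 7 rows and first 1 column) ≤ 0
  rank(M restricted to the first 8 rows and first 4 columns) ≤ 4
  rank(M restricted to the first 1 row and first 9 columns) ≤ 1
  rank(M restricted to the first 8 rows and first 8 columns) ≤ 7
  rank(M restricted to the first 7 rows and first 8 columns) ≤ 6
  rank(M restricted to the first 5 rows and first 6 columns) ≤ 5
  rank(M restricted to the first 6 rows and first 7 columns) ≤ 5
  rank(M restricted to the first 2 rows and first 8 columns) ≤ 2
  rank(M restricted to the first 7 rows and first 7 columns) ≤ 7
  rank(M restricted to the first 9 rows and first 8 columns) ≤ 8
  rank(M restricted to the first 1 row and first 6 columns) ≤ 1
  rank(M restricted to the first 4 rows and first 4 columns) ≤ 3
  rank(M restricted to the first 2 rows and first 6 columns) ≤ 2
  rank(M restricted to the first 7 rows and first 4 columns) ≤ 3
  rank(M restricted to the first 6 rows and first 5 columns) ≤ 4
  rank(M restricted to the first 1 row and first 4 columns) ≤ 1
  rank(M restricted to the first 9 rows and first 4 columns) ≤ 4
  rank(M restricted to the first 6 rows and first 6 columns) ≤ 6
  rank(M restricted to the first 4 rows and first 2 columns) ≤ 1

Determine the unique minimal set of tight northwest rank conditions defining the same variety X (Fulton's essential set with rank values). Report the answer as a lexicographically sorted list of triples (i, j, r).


Reconstructing r_w from the 26 given conditions:

  R[1]: 0, 1, 1, 1, 1, 1, 1, 1, 1
  R[2]: 0, 1, 1, 1, 2, 2, 2, 2, 2
  R[3]: 0, 1, 2, 2, 3, 3, 3, 3, 3
  R[4]: 0, 1, 2, 3, 4, 4, 4, 4, 4
  R[5]: 0, 1, 2, 3, 4, 5, 5, 5, 5
  R[6]: 0, 1, 2, 3, 4, 5, 5, 5, 6
  R[7]: 0, 1, 2, 3, 4, 5, 5, 6, 7
  R[8]: 1, 2, 3, 4, 5, 6, 6, 7, 8
  R[9]: 1, 2, 3, 4, 5, 6, 7, 8, 9

reading off 1-entries of Δ²R: w = (2, 5, 3, 4, 6, 9, 8, 1, 7).

|D(w)|=12, |Ess(w)|=4:

[(2, 4, 1), (6, 8, 5), (7, 1, 0), (7, 7, 5)]


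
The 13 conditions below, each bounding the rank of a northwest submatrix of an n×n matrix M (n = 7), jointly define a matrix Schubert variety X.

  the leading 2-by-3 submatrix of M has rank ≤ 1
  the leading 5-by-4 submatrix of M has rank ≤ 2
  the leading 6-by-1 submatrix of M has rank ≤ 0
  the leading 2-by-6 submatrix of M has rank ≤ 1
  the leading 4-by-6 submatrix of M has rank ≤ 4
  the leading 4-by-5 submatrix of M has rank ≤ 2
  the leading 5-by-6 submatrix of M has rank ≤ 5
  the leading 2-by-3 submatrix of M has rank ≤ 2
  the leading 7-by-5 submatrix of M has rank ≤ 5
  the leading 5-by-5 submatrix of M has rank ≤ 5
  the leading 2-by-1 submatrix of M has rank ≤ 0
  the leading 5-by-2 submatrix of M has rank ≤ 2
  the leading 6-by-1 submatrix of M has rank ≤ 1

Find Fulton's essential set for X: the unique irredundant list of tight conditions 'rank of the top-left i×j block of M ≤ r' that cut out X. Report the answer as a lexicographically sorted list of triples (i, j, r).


Computing R[i][j] = min implied NW-rank bound (n=7, 13 conditions):

  R[1]: 0 1 1 1 1 1 1
  R[2]: 0 1 1 1 1 1 2
  R[3]: 0 1 2 2 2 2 3
  R[4]: 0 1 2 2 2 3 4
  R[5]: 0 1 2 2 3 4 5
  R[6]: 0 1 2 3 4 5 6
  R[7]: 1 2 3 4 5 6 7

giving w = (2, 7, 3, 6, 5, 4, 1) via Δ²R.

Rothe diagram D(w) (13 cells), 4 SE-corners (essential conditions):

[(2, 6, 1), (4, 5, 2), (5, 4, 2), (6, 1, 0)]


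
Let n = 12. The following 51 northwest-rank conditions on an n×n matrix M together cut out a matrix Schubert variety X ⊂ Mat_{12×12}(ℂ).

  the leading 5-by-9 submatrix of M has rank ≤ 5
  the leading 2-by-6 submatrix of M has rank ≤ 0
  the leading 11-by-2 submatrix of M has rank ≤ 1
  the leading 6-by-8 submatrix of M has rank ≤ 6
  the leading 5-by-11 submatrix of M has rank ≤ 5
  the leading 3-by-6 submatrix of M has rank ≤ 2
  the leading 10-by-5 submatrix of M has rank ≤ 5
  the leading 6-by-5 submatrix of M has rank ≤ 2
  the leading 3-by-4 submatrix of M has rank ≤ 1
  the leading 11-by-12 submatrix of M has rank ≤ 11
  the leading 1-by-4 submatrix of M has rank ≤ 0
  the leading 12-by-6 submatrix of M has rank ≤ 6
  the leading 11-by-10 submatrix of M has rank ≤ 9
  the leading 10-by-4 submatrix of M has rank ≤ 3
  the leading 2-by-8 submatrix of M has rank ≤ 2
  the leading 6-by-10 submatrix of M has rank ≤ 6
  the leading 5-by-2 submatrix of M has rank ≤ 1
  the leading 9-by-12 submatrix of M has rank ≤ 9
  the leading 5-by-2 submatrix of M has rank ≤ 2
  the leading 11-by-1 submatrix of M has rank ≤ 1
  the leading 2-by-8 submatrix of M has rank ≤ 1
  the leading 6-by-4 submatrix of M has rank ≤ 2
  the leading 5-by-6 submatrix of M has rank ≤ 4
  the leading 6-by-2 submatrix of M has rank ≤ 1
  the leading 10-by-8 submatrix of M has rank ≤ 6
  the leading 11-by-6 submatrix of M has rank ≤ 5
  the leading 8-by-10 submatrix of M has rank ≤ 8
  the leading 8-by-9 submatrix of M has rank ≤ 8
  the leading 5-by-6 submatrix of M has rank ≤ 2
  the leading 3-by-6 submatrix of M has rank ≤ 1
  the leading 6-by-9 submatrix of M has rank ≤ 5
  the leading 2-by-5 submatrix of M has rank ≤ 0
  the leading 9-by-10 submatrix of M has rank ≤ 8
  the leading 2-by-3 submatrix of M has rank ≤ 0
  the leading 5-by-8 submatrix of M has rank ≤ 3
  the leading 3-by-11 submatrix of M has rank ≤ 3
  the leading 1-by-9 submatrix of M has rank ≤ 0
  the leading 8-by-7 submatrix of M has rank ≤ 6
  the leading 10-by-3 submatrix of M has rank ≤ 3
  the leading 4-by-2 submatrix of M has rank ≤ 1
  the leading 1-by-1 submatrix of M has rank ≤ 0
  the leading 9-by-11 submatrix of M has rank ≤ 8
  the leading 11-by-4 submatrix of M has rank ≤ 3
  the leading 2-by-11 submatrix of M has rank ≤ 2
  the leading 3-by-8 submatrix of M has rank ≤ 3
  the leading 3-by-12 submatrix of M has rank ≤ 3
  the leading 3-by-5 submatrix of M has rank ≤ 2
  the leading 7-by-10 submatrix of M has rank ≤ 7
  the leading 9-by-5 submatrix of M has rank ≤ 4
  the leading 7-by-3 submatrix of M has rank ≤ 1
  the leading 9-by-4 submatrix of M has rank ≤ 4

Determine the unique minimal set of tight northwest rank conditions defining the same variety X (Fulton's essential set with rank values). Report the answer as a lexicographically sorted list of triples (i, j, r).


Rank table r_w(12×12) implied by the 51 constraints:

  i=1: 0 0 0 0 0 0 0 0 0 1 1 1
  i=2: 0 0 0 0 0 0 1 1 1 2 2 2
  i=3: 1 1 1 1 1 1 2 2 2 3 3 3
  i=4: 1 1 1 2 2 2 3 3 3 4 4 4
  i=5: 1 1 1 2 2 2 3 3 4 5 5 5
  i=6: 1 1 1 2 2 3 4 4 5 6 6 6
  i=7: 1 1 1 2 3 4 5 5 6 7 7 7
  i=8: 1 1 2 3 4 5 6 6 7 8 8 8
  i=9: 1 1 2 3 4 5 6 6 7 8 8 9
  i=10: 1 1 2 3 4 5 6 6 7 8 9 10
  i=11: 1 1 2 3 4 5 6 7 8 9 10 11
  i=12: 1 2 3 4 5 6 7 8 9 10 11 12

reading off 1-entries of Δ²R: w = (10, 7, 1, 4, 9, 6, 5, 3, 12, 11, 8, 2).

|D(w)|=34, |Ess(w)|=9:

[(1, 9, 0), (2, 6, 0), (5, 6, 2), (5, 8, 3), (6, 5, 2), (7, 3, 1), (9, 11, 8), (10, 8, 6), (11, 2, 1)]


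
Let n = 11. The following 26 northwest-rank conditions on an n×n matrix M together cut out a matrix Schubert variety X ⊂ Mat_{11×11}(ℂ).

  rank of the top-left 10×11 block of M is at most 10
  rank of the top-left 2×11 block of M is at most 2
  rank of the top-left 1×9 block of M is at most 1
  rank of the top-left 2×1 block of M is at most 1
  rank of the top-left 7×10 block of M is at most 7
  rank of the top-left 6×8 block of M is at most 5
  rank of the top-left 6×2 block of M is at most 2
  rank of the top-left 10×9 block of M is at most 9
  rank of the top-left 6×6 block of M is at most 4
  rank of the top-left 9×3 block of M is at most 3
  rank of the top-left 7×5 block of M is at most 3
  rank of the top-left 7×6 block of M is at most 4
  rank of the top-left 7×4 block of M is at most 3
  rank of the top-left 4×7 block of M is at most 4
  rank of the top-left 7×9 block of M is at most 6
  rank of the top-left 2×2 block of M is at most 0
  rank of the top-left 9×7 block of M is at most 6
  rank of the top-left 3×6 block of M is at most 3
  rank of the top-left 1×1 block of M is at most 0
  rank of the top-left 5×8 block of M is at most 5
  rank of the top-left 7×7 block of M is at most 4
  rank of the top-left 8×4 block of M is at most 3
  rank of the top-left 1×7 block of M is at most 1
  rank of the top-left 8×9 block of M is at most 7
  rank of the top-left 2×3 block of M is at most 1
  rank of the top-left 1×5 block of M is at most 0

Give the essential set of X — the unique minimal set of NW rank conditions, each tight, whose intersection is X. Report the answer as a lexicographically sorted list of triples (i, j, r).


Propagating the 26 rank bounds to every northwest block:

  i=1: 0  0  0  0  0  1  1  1  1  1  1
  i=2: 0  0  1  1  1  2  2  2  2  2  2
  i=3: 1  1  2  2  2  3  3  3  3  3  3
  i=4: 1  2  3  3  3  4  4  4  4  4  4
  i=5: 1  2  3  3  3  4  4  5  5  5  5
  i=6: 1  2  3  3  3  4  4  5  6  6  6
  i=7: 1  2  3  3  3  4  4  5  6  7  7
  i=8: 1  2  3  3  4  5  5  6  7  8  8
  i=9: 1  2  3  4  5  6  6  7  8  9  9
  i=10: 1  2  3  4  5  6  7  8  9  10  10
  i=11: 1  2  3  4  5  6  7  8  9  10  11

hence w(1..11) = (6, 3, 1, 2, 8, 9, 10, 5, 4, 7, 11).

|D(w)|=17, |Ess(w)|=5:

[(1, 5, 0), (2, 2, 0), (7, 5, 3), (7, 7, 4), (8, 4, 3)]


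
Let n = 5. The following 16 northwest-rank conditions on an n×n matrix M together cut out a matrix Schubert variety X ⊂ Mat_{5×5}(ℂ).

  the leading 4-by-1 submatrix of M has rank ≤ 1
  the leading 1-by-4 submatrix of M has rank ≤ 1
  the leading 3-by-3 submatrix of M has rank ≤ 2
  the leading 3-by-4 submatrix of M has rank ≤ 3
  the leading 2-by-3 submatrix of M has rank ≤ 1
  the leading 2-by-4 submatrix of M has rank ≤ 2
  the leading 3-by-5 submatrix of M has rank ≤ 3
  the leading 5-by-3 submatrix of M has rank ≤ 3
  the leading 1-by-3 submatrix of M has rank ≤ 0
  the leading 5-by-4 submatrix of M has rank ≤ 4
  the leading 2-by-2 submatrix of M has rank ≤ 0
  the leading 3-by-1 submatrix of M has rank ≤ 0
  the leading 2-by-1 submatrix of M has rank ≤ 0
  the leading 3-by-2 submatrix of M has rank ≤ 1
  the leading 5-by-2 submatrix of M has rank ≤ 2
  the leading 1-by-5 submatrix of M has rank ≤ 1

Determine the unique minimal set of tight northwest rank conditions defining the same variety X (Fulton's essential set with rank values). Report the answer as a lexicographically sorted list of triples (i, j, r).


Propagating the 16 rank bounds to every northwest block:

  R[1]: 0, 0, 0, 1, 1
  R[2]: 0, 0, 1, 2, 2
  R[3]: 0, 1, 2, 3, 3
  R[4]: 1, 2, 3, 4, 4
  R[5]: 1, 2, 3, 4, 5

second differences of R give the permutation w = (4, 3, 2, 1, 5).

Fulton essential set (3 of the 6 Rothe cells):

[(1, 3, 0), (2, 2, 0), (3, 1, 0)]


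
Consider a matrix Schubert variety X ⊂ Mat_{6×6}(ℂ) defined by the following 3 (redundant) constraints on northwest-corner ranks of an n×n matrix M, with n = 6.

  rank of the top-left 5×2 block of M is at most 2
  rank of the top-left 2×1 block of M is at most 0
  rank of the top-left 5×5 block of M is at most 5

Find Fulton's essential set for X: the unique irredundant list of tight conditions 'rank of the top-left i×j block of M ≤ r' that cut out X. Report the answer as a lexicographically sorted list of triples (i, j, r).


Rank table r_w(6×6) implied by the 3 constraints:

  0  1  1  1  1  1
  0  1  2  2  2  2
  1  2  3  3  3  3
  1  2  3  4  4  4
  1  2  3  4  5  5
  1  2  3  4  5  6

reading off 1-entries of Δ²R: w = (2, 3, 1, 4, 5, 6).

ℓ(w)=2; the 1 essential cell (i,j,r):

[(2, 1, 0)]


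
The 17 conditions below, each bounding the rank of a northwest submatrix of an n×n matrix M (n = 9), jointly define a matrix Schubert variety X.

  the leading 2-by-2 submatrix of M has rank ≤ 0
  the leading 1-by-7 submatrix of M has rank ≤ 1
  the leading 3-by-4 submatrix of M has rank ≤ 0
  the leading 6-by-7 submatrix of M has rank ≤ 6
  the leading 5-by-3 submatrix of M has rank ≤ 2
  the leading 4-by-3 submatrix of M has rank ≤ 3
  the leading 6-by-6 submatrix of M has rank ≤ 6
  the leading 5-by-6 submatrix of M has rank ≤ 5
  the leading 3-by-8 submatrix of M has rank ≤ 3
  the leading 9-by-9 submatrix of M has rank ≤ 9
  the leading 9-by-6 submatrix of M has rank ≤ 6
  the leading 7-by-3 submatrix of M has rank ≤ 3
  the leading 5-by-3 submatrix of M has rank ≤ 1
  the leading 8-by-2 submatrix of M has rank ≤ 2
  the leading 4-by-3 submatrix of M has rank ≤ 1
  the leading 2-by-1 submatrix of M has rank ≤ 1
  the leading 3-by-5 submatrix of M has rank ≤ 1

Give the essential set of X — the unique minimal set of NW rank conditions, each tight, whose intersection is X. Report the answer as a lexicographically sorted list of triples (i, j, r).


Rank table r_w(9×9) implied by the 17 constraints:

  0  0  0  0  1  1  1  1  1
  0  0  0  0  1  2  2  2  2
  0  0  0  0  1  2  3  3  3
  1  1  1  1  2  3  4  4  4
  1  1  1  2  3  4  5  5  5
  1  2  2  3  4  5  6  6  6
  1  2  3  4  5  6  7  7  7
  1  2  3  4  5  6  7  8  8
  1  2  3  4  5  6  7  8  9

the unique w with this rank table is (5, 6, 7, 1, 4, 2, 3, 8, 9).

D(w) has 14 cells with 2 SE-corners; essential set:

[(3, 4, 0), (5, 3, 1)]


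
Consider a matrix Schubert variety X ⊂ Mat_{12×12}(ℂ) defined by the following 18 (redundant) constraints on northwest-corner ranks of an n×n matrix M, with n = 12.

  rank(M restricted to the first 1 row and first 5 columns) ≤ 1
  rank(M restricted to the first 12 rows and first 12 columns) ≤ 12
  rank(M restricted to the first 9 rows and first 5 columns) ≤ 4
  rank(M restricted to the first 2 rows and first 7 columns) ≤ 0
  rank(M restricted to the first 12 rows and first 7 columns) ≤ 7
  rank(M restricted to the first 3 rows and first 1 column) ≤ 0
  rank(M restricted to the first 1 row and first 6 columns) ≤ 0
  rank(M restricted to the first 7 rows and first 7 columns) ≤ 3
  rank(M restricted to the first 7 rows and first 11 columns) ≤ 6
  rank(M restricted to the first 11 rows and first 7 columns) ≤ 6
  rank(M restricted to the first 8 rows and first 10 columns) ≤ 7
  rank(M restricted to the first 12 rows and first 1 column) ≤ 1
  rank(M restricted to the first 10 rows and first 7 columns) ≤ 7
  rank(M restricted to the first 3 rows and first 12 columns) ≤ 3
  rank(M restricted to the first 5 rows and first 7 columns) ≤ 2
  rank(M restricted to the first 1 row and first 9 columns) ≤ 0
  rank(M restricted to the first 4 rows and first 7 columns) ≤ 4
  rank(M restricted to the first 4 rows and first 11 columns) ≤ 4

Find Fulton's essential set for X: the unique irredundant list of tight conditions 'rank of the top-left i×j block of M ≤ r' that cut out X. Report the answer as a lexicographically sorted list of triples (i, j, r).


Computing R[i][j] = min implied NW-rank bound (n=12, 18 conditions):

  R[1]: 0, 0, 0, 0, 0, 0, 0, 0, 0, 1, 1, 1
  R[2]: 0, 0, 0, 0, 0, 0, 0, 1, 1, 2, 2, 2
  R[3]: 0, 1, 1, 1, 1, 1, 1, 2, 2, 3, 3, 3
  R[4]: 1, 2, 2, 2, 2, 2, 2, 3, 3, 4, 4, 4
  R[5]: 1, 2, 2, 2, 2, 2, 2, 3, 4, 5, 5, 5
  R[6]: 1, 2, 3, 3, 3, 3, 3, 4, 5, 6, 6, 6
  R[7]: 1, 2, 3, 3, 3, 3, 3, 4, 5, 6, 6, 7
  R[8]: 1, 2, 3, 4, 4, 4, 4, 5, 6, 7, 7, 8
  R[9]: 1, 2, 3, 4, 4, 5, 5, 6, 7, 8, 8, 9
  R[10]: 1, 2, 3, 4, 5, 6, 6, 7, 8, 9, 9, 10
  R[11]: 1, 2, 3, 4, 5, 6, 6, 7, 8, 9, 10, 11
  R[12]: 1, 2, 3, 4, 5, 6, 7, 8, 9, 10, 11, 12

the unique w with this rank table is (10, 8, 2, 1, 9, 3, 12, 4, 6, 5, 11, 7).

8 SE-corners of the 29-cell Rothe diagram give Ess(w):

[(1, 9, 0), (2, 7, 0), (3, 1, 0), (5, 7, 2), (7, 7, 3), (7, 11, 6), (9, 5, 4), (11, 7, 6)]


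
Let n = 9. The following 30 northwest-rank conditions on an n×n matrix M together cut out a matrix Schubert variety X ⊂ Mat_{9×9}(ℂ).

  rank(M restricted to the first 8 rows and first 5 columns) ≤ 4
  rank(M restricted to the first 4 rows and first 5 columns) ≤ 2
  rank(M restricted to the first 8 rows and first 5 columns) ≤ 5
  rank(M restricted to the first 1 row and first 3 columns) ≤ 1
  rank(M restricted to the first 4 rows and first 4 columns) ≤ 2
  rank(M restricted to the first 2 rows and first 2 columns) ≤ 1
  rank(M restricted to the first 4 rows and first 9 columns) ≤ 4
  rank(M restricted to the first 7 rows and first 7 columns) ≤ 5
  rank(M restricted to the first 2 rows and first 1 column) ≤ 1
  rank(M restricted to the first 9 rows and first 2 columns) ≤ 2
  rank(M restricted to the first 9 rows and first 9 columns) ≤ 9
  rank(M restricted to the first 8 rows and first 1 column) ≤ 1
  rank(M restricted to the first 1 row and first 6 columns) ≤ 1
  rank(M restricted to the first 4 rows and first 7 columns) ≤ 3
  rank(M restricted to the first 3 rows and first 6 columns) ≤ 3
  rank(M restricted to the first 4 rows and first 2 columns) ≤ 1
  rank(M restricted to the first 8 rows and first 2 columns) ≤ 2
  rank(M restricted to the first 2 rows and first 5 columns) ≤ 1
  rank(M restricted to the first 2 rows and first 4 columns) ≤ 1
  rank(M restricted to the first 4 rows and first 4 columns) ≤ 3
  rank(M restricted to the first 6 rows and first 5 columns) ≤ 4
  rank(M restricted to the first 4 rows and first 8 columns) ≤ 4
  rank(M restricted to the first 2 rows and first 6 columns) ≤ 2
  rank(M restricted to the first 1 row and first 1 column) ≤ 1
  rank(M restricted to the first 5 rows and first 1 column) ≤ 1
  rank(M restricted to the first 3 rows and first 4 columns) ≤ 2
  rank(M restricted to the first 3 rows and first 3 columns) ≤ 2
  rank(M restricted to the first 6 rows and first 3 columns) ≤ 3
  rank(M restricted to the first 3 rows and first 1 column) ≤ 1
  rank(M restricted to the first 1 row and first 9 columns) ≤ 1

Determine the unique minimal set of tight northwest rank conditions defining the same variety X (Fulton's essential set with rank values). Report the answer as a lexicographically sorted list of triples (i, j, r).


Rank table r_w(9×9) implied by the 30 constraints:

  row 1: 1 | 1 | 1 | 1 | 1 | 1 | 1 | 1 | 1
  row 2: 1 | 1 | 1 | 1 | 1 | 2 | 2 | 2 | 2
  row 3: 1 | 1 | 2 | 2 | 2 | 3 | 3 | 3 | 3
  row 4: 1 | 1 | 2 | 2 | 2 | 3 | 3 | 4 | 4
  row 5: 1 | 2 | 3 | 3 | 3 | 4 | 4 | 5 | 5
  row 6: 1 | 2 | 3 | 4 | 4 | 5 | 5 | 6 | 6
  row 7: 1 | 2 | 3 | 4 | 4 | 5 | 5 | 6 | 7
  row 8: 1 | 2 | 3 | 4 | 4 | 5 | 6 | 7 | 8
  row 9: 1 | 2 | 3 | 4 | 5 | 6 | 7 | 8 | 9

reading off 1-entries of Δ²R: w = (1, 6, 3, 8, 2, 4, 9, 7, 5).

ℓ(w)=12; the 6 essential cells (i,j,r):

[(2, 5, 1), (4, 2, 1), (4, 5, 2), (4, 7, 3), (7, 7, 5), (8, 5, 4)]


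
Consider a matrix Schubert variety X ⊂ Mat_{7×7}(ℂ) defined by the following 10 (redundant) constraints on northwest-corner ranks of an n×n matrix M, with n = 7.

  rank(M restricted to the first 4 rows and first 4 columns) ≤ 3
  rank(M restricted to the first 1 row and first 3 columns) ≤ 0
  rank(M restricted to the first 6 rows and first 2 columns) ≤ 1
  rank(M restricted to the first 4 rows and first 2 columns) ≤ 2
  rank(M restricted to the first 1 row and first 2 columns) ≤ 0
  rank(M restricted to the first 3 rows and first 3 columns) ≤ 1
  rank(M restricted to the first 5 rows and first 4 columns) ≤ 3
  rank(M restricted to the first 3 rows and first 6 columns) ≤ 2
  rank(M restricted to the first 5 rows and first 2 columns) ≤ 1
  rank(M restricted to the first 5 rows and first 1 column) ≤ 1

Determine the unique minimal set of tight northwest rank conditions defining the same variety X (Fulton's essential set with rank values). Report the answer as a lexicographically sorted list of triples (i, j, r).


Recovering R(i,j) via the rank-extension bound from the 10 conditions:

  0, 0, 0, 1, 1, 1, 1
  1, 1, 1, 2, 2, 2, 2
  1, 1, 1, 2, 2, 2, 3
  1, 1, 2, 3, 3, 3, 4
  1, 1, 2, 3, 4, 4, 5
  1, 1, 2, 3, 4, 5, 6
  1, 2, 3, 4, 5, 6, 7

reading off 1-entries of Δ²R: w = (4, 1, 7, 3, 5, 6, 2).

4 SE-corners of the 10-cell Rothe diagram give Ess(w):

[(1, 3, 0), (3, 3, 1), (3, 6, 2), (6, 2, 1)]


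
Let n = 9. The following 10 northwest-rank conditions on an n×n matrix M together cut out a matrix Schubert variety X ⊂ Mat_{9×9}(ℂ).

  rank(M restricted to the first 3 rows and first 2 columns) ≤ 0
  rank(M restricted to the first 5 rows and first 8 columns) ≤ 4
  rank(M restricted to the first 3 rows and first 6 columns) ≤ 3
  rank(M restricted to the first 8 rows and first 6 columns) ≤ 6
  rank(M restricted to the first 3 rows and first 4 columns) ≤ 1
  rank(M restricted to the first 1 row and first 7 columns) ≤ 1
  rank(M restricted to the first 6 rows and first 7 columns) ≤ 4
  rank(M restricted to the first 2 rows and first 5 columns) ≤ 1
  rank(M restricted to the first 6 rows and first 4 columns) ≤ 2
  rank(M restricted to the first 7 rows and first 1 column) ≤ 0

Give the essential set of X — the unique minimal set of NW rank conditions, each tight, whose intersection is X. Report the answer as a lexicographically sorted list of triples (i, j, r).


Rank table r_w(9×9) implied by the 10 constraints:

  row 1: 0  0  1  1  1  1  1  1  1
  row 2: 0  0  1  1  1  2  2  2  2
  row 3: 0  0  1  1  2  3  3  3  3
  row 4: 0  1  2  2  3  4  4  4  4
  row 5: 0  1  2  2  3  4  4  4  5
  row 6: 0  1  2  2  3  4  4  5  6
  row 7: 0  1  2  3  4  5  5  6  7
  row 8: 1  2  3  4  5  6  6  7  8
  row 9: 1  2  3  4  5  6  7  8  9

so w = (3, 6, 5, 2, 9, 8, 4, 1, 7).

ℓ(w)=18; the 7 essential cells (i,j,r):

[(2, 5, 1), (3, 2, 0), (3, 4, 1), (5, 8, 4), (6, 4, 2), (6, 7, 4), (7, 1, 0)]


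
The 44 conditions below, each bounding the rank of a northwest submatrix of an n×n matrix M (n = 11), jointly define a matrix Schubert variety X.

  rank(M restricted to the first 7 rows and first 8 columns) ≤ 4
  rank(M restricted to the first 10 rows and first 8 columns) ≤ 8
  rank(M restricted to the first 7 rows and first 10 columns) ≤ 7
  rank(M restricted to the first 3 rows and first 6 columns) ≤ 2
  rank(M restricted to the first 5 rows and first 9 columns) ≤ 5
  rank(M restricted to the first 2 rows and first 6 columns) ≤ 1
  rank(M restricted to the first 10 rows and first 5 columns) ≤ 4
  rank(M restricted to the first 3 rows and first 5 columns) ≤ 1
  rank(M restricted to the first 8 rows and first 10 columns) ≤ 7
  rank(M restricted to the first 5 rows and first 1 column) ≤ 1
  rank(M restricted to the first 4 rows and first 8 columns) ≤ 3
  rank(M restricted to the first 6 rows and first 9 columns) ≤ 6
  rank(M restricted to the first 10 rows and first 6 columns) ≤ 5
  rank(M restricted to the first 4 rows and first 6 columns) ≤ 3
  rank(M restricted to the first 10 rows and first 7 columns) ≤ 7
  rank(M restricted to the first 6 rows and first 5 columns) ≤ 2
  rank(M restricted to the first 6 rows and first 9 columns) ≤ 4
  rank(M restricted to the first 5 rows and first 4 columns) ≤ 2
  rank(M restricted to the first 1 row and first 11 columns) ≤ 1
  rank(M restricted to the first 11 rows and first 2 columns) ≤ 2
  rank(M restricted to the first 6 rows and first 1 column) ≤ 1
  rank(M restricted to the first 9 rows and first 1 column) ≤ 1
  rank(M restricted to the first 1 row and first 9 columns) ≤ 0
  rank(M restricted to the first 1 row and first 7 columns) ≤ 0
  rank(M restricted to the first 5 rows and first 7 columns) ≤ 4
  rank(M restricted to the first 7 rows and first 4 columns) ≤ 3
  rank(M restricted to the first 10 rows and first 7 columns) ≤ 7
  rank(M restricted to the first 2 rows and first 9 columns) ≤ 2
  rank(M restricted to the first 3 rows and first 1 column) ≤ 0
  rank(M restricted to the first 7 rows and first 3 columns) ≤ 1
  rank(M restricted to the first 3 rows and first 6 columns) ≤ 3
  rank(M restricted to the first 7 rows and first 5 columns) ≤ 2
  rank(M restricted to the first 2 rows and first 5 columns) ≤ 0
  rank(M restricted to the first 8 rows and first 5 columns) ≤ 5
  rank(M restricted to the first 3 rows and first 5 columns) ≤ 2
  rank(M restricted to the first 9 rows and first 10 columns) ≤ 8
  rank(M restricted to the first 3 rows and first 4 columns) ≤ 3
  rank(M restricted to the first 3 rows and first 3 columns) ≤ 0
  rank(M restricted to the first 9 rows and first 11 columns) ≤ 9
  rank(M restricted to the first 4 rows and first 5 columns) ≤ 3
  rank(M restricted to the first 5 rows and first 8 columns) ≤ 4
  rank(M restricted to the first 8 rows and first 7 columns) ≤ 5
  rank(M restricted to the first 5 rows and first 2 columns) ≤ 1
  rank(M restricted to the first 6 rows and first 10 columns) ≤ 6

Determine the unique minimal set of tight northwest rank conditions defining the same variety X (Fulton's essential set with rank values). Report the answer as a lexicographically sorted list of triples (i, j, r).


Recovering R(i,j) via the rank-extension bound from the 44 conditions:

  0 0 0 0 0 0 0 0 0 1 1
  0 0 0 0 0 1 1 1 1 2 2
  0 0 0 1 1 2 2 2 2 3 3
  1 1 1 2 2 3 3 3 3 4 4
  1 1 1 2 2 3 4 4 4 5 5
  1 1 1 2 2 3 4 4 4 5 6
  1 1 1 2 2 3 4 4 5 6 7
  1 2 2 3 3 4 5 5 6 7 8
  1 2 3 4 4 5 6 6 7 8 9
  1 2 3 4 4 5 6 7 8 9 10
  1 2 3 4 5 6 7 8 9 10 11

hence w(1..11) = (10, 6, 4, 1, 7, 11, 9, 2, 3, 8, 5).

Fulton essential set (8 of the 30 Rothe cells):

[(1, 9, 0), (2, 5, 0), (3, 3, 0), (6, 9, 4), (7, 3, 1), (7, 5, 2), (7, 8, 4), (10, 5, 4)]


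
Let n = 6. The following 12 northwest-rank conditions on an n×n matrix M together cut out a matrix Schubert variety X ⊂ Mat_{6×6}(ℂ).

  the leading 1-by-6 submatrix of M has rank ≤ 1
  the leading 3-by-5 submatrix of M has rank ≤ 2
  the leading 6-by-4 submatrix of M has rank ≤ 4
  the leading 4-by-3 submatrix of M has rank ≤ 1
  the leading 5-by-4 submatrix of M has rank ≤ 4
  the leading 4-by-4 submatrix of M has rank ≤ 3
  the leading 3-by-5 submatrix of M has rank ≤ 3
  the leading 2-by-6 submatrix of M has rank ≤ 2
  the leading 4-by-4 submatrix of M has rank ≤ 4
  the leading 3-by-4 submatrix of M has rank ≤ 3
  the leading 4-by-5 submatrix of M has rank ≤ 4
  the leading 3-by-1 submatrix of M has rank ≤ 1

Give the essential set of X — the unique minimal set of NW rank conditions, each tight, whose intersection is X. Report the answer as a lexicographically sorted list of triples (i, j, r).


Recovering R(i,j) via the rank-extension bound from the 12 conditions:

  row 1: 1 | 1 | 1 | 1 | 1 | 1
  row 2: 1 | 1 | 1 | 2 | 2 | 2
  row 3: 1 | 1 | 1 | 2 | 2 | 3
  row 4: 1 | 1 | 1 | 2 | 3 | 4
  row 5: 1 | 2 | 2 | 3 | 4 | 5
  row 6: 1 | 2 | 3 | 4 | 5 | 6

hence w(1..6) = (1, 4, 6, 5, 2, 3).

Fulton essential set (2 of the 7 Rothe cells):

[(3, 5, 2), (4, 3, 1)]


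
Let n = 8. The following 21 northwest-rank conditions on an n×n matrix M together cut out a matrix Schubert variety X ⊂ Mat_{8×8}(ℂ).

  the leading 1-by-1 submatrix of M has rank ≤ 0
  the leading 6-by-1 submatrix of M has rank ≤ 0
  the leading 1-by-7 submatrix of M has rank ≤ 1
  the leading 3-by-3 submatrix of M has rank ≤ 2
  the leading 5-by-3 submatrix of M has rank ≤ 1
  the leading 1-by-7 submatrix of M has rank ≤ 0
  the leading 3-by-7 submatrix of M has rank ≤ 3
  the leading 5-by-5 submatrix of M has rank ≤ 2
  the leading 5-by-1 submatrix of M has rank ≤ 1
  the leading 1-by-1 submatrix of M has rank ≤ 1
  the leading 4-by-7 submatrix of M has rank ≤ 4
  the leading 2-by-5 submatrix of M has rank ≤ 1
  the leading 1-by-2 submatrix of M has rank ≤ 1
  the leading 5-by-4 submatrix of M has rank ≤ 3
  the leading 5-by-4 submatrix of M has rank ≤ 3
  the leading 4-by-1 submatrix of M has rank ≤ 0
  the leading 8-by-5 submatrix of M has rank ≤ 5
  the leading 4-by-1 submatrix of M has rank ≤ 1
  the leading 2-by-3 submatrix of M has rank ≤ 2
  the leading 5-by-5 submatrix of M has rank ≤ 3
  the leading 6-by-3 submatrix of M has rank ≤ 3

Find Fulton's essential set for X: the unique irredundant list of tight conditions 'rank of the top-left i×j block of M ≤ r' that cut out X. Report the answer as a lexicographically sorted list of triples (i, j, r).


Propagating the 21 rank bounds to every northwest block:

  0, 0, 0, 0, 0, 0, 0, 1
  0, 1, 1, 1, 1, 1, 1, 2
  0, 1, 1, 2, 2, 2, 2, 3
  0, 1, 1, 2, 2, 3, 3, 4
  0, 1, 1, 2, 2, 3, 4, 5
  0, 1, 2, 3, 3, 4, 5, 6
  1, 2, 3, 4, 4, 5, 6, 7
  1, 2, 3, 4, 5, 6, 7, 8

reading off 1-entries of Δ²R: w = (8, 2, 4, 6, 7, 3, 1, 5).

Rothe diagram D(w) (17 cells), 4 SE-corners (essential conditions):

[(1, 7, 0), (5, 3, 1), (5, 5, 2), (6, 1, 0)]


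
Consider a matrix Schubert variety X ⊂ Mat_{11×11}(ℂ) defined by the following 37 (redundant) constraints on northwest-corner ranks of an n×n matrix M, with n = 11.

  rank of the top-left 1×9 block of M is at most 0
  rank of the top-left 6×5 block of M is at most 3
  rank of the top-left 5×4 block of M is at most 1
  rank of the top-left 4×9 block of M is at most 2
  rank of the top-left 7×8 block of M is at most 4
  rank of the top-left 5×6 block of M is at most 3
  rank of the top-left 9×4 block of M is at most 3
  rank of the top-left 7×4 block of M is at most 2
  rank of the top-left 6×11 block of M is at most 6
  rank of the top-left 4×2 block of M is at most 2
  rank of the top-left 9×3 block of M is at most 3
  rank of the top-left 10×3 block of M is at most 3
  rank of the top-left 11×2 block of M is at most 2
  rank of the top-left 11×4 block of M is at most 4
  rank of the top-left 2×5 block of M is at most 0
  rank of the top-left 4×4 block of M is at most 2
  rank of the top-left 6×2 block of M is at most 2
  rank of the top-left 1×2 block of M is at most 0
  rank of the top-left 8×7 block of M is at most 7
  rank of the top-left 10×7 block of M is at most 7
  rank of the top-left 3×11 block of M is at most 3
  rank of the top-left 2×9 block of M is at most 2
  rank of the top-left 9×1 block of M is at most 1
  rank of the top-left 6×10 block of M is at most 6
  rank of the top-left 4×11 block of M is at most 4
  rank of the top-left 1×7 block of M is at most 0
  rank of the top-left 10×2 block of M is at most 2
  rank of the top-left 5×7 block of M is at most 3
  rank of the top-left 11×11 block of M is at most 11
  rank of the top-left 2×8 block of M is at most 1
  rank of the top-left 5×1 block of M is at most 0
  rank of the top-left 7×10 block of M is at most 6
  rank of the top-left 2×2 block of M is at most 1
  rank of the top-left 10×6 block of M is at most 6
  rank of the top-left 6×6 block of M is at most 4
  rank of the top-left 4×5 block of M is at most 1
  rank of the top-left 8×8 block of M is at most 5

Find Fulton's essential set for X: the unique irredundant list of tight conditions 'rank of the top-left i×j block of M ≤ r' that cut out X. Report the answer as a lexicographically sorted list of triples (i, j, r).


Computing R[i][j] = min implied NW-rank bound (n=11, 37 conditions):

  row 1: 0 0 0 0 0 0 0 0 0 1 1
  row 2: 0 0 0 0 0 1 1 1 1 2 2
  row 3: 0 1 1 1 1 2 2 2 2 3 3
  row 4: 0 1 1 1 1 2 2 2 2 3 4
  row 5: 0 1 1 1 2 3 3 3 3 4 5
  row 6: 1 2 2 2 3 4 4 4 4 5 6
  row 7: 1 2 2 2 3 4 4 4 5 6 7
  row 8: 1 2 3 3 4 5 5 5 6 7 8
  row 9: 1 2 3 3 4 5 6 6 7 8 9
  row 10: 1 2 3 4 5 6 7 7 8 9 10
  row 11: 1 2 3 4 5 6 7 8 9 10 11

giving w = (10, 6, 2, 11, 5, 1, 9, 3, 7, 4, 8) via Δ²R.

ℓ(w)=30; the 9 essential cells (i,j,r):

[(1, 9, 0), (2, 5, 0), (4, 5, 1), (4, 9, 2), (5, 1, 0), (5, 4, 1), (7, 4, 2), (7, 8, 4), (9, 4, 3)]
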